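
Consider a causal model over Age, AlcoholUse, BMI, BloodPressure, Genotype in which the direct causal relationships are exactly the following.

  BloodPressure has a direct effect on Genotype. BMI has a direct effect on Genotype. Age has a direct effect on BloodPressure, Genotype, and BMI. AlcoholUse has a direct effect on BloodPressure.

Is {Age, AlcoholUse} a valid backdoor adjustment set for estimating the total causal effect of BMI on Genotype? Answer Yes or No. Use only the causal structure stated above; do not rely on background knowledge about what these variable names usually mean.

Yes

Backdoor paths from BMI to Genotype (paths whose first edge points into BMI):
  P1: BMI <- Age -> BloodPressure -> Genotype
  P2: BMI <- Age -> Genotype
Condition 1 (no descendant of BMI in the set): holds — descendants of BMI are {Genotype}; none are in {Age, AlcoholUse}.
Condition 2 (every backdoor path blocked by {Age, AlcoholUse}):
  P1: blocked at fork node Age ∈ conditioning set.
  P2: blocked at fork node Age ∈ conditioning set.
{Age, AlcoholUse} satisfies the backdoor criterion.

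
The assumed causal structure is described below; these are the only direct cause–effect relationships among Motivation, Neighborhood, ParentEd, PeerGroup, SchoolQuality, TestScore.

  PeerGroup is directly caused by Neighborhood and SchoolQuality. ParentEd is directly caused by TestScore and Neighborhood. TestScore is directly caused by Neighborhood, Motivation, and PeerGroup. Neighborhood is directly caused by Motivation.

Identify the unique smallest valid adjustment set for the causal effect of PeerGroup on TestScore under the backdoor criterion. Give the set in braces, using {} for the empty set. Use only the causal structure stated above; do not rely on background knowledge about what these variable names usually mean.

{Neighborhood}

Variables eligible for adjustment (non-descendants of PeerGroup, excluding PeerGroup and TestScore): {Motivation, Neighborhood, SchoolQuality}.
Backdoor paths from PeerGroup to TestScore:
  P1: PeerGroup <- Neighborhood <- Motivation -> TestScore
  P2: PeerGroup <- Neighborhood -> TestScore
  P3: PeerGroup <- Neighborhood -> ParentEd <- TestScore
The empty set is not sufficient: P1 (PeerGroup <- Neighborhood <- Motivation -> TestScore) has no collider blocking it and no conditioned non-collider, so it is open.
Try {Neighborhood}:
  P1: blocked at chain node Neighborhood ∈ conditioning set.
  P2: blocked at fork node Neighborhood ∈ conditioning set.
  P3: blocked at fork node Neighborhood ∈ conditioning set.
{Neighborhood} contains no descendant of PeerGroup and blocks every backdoor path.
No other singleton works — e.g. {Motivation} leaves P2 open — so {Neighborhood} is the unique smallest valid adjustment set.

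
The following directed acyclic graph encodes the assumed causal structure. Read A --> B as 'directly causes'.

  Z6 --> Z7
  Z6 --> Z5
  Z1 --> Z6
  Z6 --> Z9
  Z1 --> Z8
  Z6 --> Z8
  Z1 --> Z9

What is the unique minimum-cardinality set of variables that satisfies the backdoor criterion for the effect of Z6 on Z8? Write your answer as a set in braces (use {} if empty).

{Z1}

Variables eligible for adjustment (non-descendants of Z6, excluding Z6 and Z8): {Z1}.
Backdoor paths from Z6 to Z8:
  P1: Z6 <- Z1 -> Z8
The empty set is not sufficient: P1 (Z6 <- Z1 -> Z8) has no collider blocking it and no conditioned non-collider, so it is open.
Try {Z1}:
  P1: blocked at fork node Z1 ∈ conditioning set.
{Z1} contains no descendant of Z6 and blocks every backdoor path.
{Z1} is the unique smallest valid adjustment set.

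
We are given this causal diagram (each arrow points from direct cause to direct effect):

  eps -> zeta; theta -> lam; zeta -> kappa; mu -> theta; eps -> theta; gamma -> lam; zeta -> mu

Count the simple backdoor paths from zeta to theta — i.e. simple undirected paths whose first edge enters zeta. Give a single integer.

A backdoor path from zeta to theta is any simple undirected path whose first edge points into zeta (i.e. leaves zeta via a parent).
Parents of zeta: {eps}.
Enumerating:
  P1: zeta <- eps -> theta
That exhausts the simple backdoor paths. Count: 1.

1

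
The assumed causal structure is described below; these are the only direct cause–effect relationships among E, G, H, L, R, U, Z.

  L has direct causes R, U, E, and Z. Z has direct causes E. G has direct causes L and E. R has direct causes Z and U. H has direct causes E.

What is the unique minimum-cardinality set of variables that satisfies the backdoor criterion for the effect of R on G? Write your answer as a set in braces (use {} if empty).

Variables eligible for adjustment (non-descendants of R, excluding R and G): {E, H, U, Z}.
Backdoor paths from R to G:
  P1: R <- U -> L <- E -> G
  P2: R <- U -> L <- Z <- E -> G
  P3: R <- U -> L -> G
  P4: R <- Z <- E -> L -> G
  P5: R <- Z <- E -> G
  P6: R <- Z -> L <- E -> G
  P7: R <- Z -> L -> G
The empty set is not sufficient: P3 (R <- U -> L -> G) has no collider blocking it and no conditioned non-collider, so it is open.
Try {U, Z}:
  P1: blocked at fork node U ∈ conditioning set.
  P2: blocked at fork node U ∈ conditioning set.
  P3: blocked at fork node U ∈ conditioning set.
  P4: blocked at chain node Z ∈ conditioning set.
  P5: blocked at chain node Z ∈ conditioning set.
  P6: blocked at fork node Z ∈ conditioning set.
  P7: blocked at fork node Z ∈ conditioning set.
{U, Z} contains no descendant of R and blocks every backdoor path.
Every element of {U, Z} is needed (dropping U leaves P3 open; dropping Z leaves P4 open), so no proper subset is valid.
Among all size-2 subsets of the eligible variables, only {U, Z} blocks every backdoor path, so it is the unique smallest valid adjustment set.

{U, Z}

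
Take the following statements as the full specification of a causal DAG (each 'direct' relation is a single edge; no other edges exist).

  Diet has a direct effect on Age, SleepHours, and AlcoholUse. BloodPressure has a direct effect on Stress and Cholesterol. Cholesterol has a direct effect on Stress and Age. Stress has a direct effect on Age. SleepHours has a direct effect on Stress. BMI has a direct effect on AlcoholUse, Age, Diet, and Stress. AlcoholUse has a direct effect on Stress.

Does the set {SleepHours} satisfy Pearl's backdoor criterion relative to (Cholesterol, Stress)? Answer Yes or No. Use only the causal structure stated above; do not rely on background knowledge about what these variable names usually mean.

No

Backdoor paths from Cholesterol to Stress (paths whose first edge points into Cholesterol):
  P1: Cholesterol <- BloodPressure -> Stress
Condition 1 (no descendant of Cholesterol in the set): holds — descendants of Cholesterol are {Age, Stress}; none are in {SleepHours}.
Condition 2 (every backdoor path blocked by {SleepHours}):
  P1: open — no interior node is in the conditioning set.
{SleepHours} does not satisfy the backdoor criterion.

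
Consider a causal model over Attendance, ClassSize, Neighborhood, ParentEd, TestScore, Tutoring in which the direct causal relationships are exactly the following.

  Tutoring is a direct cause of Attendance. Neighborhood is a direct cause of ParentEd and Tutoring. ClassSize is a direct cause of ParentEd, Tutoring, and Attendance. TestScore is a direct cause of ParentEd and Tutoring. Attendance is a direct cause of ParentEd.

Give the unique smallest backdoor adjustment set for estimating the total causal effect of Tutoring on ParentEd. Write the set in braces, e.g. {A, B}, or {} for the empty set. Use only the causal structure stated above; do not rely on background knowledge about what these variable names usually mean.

Variables eligible for adjustment (non-descendants of Tutoring, excluding Tutoring and ParentEd): {ClassSize, Neighborhood, TestScore}.
Backdoor paths from Tutoring to ParentEd:
  P1: Tutoring <- ClassSize -> Attendance -> ParentEd
  P2: Tutoring <- ClassSize -> ParentEd
  P3: Tutoring <- TestScore -> ParentEd
  P4: Tutoring <- Neighborhood -> ParentEd
The empty set is not sufficient: P1 (Tutoring <- ClassSize -> Attendance -> ParentEd) has no collider blocking it and no conditioned non-collider, so it is open.
Try {ClassSize, Neighborhood, TestScore}:
  P1: blocked at fork node ClassSize ∈ conditioning set.
  P2: blocked at fork node ClassSize ∈ conditioning set.
  P3: blocked at fork node TestScore ∈ conditioning set.
  P4: blocked at fork node Neighborhood ∈ conditioning set.
{ClassSize, Neighborhood, TestScore} contains no descendant of Tutoring and blocks every backdoor path.
Every element of {ClassSize, Neighborhood, TestScore} is needed (dropping ClassSize leaves P1 open; dropping Neighborhood leaves P4 open; dropping TestScore leaves P3 open), so no proper subset is valid.
Among all size-3 subsets of the eligible variables, only {ClassSize, Neighborhood, TestScore} blocks every backdoor path, so it is the unique smallest valid adjustment set.

{ClassSize, Neighborhood, TestScore}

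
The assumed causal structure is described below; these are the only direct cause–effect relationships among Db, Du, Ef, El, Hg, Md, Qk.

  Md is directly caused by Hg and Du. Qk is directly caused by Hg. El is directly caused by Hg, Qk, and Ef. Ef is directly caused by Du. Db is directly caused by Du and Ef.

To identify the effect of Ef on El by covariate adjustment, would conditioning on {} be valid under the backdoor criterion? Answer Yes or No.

Backdoor paths from Ef to El (paths whose first edge points into Ef):
  P1: Ef <- Du -> Md <- Hg -> Qk -> El
  P2: Ef <- Du -> Md <- Hg -> El
Condition 1 (no descendant of Ef in the set): holds — descendants of Ef are {Db, El}; none are in {}.
Condition 2 (every backdoor path blocked by {}):
  P1: blocked at collider Md (neither it nor any descendant is in the conditioning set).
  P2: blocked at collider Md (neither it nor any descendant is in the conditioning set).
{} satisfies the backdoor criterion.

Yes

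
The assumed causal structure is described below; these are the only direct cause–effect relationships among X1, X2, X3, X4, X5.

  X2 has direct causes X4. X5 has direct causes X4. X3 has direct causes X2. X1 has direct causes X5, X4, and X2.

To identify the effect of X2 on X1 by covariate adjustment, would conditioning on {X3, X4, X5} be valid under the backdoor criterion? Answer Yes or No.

No

Backdoor paths from X2 to X1 (paths whose first edge points into X2):
  P1: X2 <- X4 -> X5 -> X1
  P2: X2 <- X4 -> X1
Condition 1 (no descendant of X2 in the set): FAILS — X3 is a descendant of X2.
Condition 2 (every backdoor path blocked by {X3, X4, X5}):
  P1: blocked at fork node X4 ∈ conditioning set.
  P2: blocked at fork node X4 ∈ conditioning set.
{X3, X4, X5} does not satisfy the backdoor criterion.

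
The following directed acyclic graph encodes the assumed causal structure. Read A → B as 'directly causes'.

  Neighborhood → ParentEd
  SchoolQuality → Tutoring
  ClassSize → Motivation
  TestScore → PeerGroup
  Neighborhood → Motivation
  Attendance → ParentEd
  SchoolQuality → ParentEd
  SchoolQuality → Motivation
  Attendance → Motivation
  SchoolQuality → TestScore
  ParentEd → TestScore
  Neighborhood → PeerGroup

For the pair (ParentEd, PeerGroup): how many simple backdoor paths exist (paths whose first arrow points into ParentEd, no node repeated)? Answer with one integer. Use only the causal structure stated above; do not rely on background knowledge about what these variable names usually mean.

6

A backdoor path from ParentEd to PeerGroup is any simple undirected path whose first edge points into ParentEd (i.e. leaves ParentEd via a parent).
Parents of ParentEd: {Attendance, Neighborhood, SchoolQuality}.
Enumerating:
  P1: ParentEd <- SchoolQuality -> Motivation <- Neighborhood -> PeerGroup
  P2: ParentEd <- SchoolQuality -> TestScore -> PeerGroup
  P3: ParentEd <- Neighborhood -> Motivation <- SchoolQuality -> TestScore -> PeerGroup
  P4: ParentEd <- Neighborhood -> PeerGroup
  P5: ParentEd <- Attendance -> Motivation <- SchoolQuality -> TestScore -> PeerGroup
  P6: ParentEd <- Attendance -> Motivation <- Neighborhood -> PeerGroup
That exhausts the simple backdoor paths. Count: 6.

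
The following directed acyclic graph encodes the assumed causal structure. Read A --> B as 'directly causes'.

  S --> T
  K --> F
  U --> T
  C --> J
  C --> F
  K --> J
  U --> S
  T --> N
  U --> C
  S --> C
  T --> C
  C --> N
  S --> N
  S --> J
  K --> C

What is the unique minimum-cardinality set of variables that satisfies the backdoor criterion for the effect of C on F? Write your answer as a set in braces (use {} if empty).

{K}

Variables eligible for adjustment (non-descendants of C, excluding C and F): {K, S, T, U}.
Backdoor paths from C to F:
  P1: C <- U -> S -> J <- K -> F
  P2: C <- U -> T <- S -> J <- K -> F
  P3: C <- U -> T -> N <- S -> J <- K -> F
  P4: C <- K -> F
  P5: C <- S -> J <- K -> F
  P6: C <- T <- U -> S -> J <- K -> F
  P7: C <- T <- S -> J <- K -> F
  P8: C <- T -> N <- S -> J <- K -> F
The empty set is not sufficient: P4 (C <- K -> F) has no collider blocking it and no conditioned non-collider, so it is open.
Try {K}:
  P1: blocked at collider J (neither it nor any descendant is in the conditioning set).
  P2: blocked at collider T (neither it nor any descendant is in the conditioning set).
  P3: blocked at collider N (neither it nor any descendant is in the conditioning set).
  P4: blocked at fork node K ∈ conditioning set.
  P5: blocked at collider J (neither it nor any descendant is in the conditioning set).
  P6: blocked at collider J (neither it nor any descendant is in the conditioning set).
  P7: blocked at collider J (neither it nor any descendant is in the conditioning set).
  P8: blocked at collider N (neither it nor any descendant is in the conditioning set).
{K} contains no descendant of C and blocks every backdoor path.
No other singleton works — e.g. {U} leaves P4 open — so {K} is the unique smallest valid adjustment set.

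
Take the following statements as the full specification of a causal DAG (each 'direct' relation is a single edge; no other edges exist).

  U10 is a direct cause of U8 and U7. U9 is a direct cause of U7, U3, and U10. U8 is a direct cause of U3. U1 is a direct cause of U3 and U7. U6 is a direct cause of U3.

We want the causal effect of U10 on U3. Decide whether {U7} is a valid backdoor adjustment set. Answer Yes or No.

Backdoor paths from U10 to U3 (paths whose first edge points into U10):
  P1: U10 <- U9 -> U7 <- U1 -> U3
  P2: U10 <- U9 -> U3
Condition 1 (no descendant of U10 in the set): FAILS — U7 is a descendant of U10.
Condition 2 (every backdoor path blocked by {U7}):
  P1: open — collider(s) U7 are conditioned on (or have a conditioned descendant) and no non-collider on the path is in the set.
  P2: open — no interior node is in the conditioning set.
{U7} does not satisfy the backdoor criterion.

No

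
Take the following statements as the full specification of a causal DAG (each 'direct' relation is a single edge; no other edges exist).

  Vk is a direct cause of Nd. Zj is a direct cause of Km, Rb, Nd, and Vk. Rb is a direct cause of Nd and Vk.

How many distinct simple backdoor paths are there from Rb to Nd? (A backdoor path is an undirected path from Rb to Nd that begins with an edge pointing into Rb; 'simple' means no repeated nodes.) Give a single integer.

2

A backdoor path from Rb to Nd is any simple undirected path whose first edge points into Rb (i.e. leaves Rb via a parent).
Parents of Rb: {Zj}.
Enumerating:
  P1: Rb <- Zj -> Vk -> Nd
  P2: Rb <- Zj -> Nd
That exhausts the simple backdoor paths. Count: 2.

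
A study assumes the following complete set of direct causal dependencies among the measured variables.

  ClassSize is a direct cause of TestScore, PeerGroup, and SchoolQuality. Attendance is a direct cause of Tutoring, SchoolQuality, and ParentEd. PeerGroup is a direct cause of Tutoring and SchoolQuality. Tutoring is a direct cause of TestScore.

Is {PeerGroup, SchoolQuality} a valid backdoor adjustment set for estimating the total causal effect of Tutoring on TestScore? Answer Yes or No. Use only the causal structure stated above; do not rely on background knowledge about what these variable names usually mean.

No

Backdoor paths from Tutoring to TestScore (paths whose first edge points into Tutoring):
  P1: Tutoring <- Attendance -> SchoolQuality <- ClassSize -> TestScore
  P2: Tutoring <- Attendance -> SchoolQuality <- PeerGroup <- ClassSize -> TestScore
  P3: Tutoring <- PeerGroup <- ClassSize -> TestScore
  P4: Tutoring <- PeerGroup -> SchoolQuality <- ClassSize -> TestScore
Condition 1 (no descendant of Tutoring in the set): holds — descendants of Tutoring are {TestScore}; none are in {PeerGroup, SchoolQuality}.
Condition 2 (every backdoor path blocked by {PeerGroup, SchoolQuality}):
  P1: open — collider(s) SchoolQuality are conditioned on (or have a conditioned descendant) and no non-collider on the path is in the set.
  P2: blocked at chain node PeerGroup ∈ conditioning set.
  P3: blocked at chain node PeerGroup ∈ conditioning set.
  P4: blocked at fork node PeerGroup ∈ conditioning set.
{PeerGroup, SchoolQuality} does not satisfy the backdoor criterion.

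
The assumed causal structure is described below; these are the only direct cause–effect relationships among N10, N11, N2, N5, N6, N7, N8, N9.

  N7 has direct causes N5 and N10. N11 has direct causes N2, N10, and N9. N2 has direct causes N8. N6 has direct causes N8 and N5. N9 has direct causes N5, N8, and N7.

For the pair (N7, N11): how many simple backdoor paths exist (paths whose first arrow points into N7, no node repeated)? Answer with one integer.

A backdoor path from N7 to N11 is any simple undirected path whose first edge points into N7 (i.e. leaves N7 via a parent).
Parents of N7: {N10, N5}.
Enumerating:
  P1: N7 <- N10 -> N11
  P2: N7 <- N5 -> N6 <- N8 -> N2 -> N11
  P3: N7 <- N5 -> N6 <- N8 -> N9 -> N11
  P4: N7 <- N5 -> N9 <- N8 -> N2 -> N11
  P5: N7 <- N5 -> N9 -> N11
That exhausts the simple backdoor paths. Count: 5.

5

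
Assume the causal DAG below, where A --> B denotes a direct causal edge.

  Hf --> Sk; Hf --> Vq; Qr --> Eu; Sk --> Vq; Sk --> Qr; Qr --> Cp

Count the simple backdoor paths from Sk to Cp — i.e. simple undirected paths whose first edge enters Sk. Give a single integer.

0

A backdoor path from Sk to Cp is any simple undirected path whose first edge points into Sk (i.e. leaves Sk via a parent).
Parents of Sk: {Hf}.
No simple path from any parent of Sk reaches Cp without revisiting Sk, so there are no backdoor paths.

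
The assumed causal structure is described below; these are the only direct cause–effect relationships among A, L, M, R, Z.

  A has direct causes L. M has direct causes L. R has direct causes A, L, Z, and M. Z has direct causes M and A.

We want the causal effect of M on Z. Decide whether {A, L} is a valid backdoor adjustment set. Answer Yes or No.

Yes

Backdoor paths from M to Z (paths whose first edge points into M):
  P1: M <- L -> A -> Z
  P2: M <- L -> A -> R <- Z
  P3: M <- L -> R <- A -> Z
  P4: M <- L -> R <- Z
Condition 1 (no descendant of M in the set): holds — descendants of M are {R, Z}; none are in {A, L}.
Condition 2 (every backdoor path blocked by {A, L}):
  P1: blocked at fork node L ∈ conditioning set.
  P2: blocked at fork node L ∈ conditioning set.
  P3: blocked at fork node L ∈ conditioning set.
  P4: blocked at fork node L ∈ conditioning set.
{A, L} satisfies the backdoor criterion.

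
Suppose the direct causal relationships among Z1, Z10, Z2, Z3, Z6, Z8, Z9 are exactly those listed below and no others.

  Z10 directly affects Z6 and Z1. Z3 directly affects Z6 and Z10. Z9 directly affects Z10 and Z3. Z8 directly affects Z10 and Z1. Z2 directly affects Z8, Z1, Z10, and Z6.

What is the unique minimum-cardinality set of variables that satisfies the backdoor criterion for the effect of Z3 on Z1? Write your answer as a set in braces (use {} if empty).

Variables eligible for adjustment (non-descendants of Z3, excluding Z3 and Z1): {Z2, Z8, Z9}.
Backdoor paths from Z3 to Z1:
  P1: Z3 <- Z9 -> Z10 <- Z2 -> Z8 -> Z1
  P2: Z3 <- Z9 -> Z10 <- Z2 -> Z1
  P3: Z3 <- Z9 -> Z10 <- Z8 <- Z2 -> Z1
  P4: Z3 <- Z9 -> Z10 <- Z8 -> Z1
  P5: Z3 <- Z9 -> Z10 -> Z1
  P6: Z3 <- Z9 -> Z10 -> Z6 <- Z2 -> Z8 -> Z1
  P7: Z3 <- Z9 -> Z10 -> Z6 <- Z2 -> Z1
The empty set is not sufficient: P5 (Z3 <- Z9 -> Z10 -> Z1) has no collider blocking it and no conditioned non-collider, so it is open.
Try {Z9}:
  P1: blocked at fork node Z9 ∈ conditioning set.
  P2: blocked at fork node Z9 ∈ conditioning set.
  P3: blocked at fork node Z9 ∈ conditioning set.
  P4: blocked at fork node Z9 ∈ conditioning set.
  P5: blocked at fork node Z9 ∈ conditioning set.
  P6: blocked at fork node Z9 ∈ conditioning set.
  P7: blocked at fork node Z9 ∈ conditioning set.
{Z9} contains no descendant of Z3 and blocks every backdoor path.
No other singleton works — e.g. {Z2} leaves P5 open — so {Z9} is the unique smallest valid adjustment set.

{Z9}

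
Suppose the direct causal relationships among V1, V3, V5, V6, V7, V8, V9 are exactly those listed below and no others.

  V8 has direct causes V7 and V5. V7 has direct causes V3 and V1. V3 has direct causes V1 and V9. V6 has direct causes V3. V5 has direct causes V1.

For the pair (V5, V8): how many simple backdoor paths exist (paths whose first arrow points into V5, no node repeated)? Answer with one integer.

2

A backdoor path from V5 to V8 is any simple undirected path whose first edge points into V5 (i.e. leaves V5 via a parent).
Parents of V5: {V1}.
Enumerating:
  P1: V5 <- V1 -> V3 -> V7 -> V8
  P2: V5 <- V1 -> V7 -> V8
That exhausts the simple backdoor paths. Count: 2.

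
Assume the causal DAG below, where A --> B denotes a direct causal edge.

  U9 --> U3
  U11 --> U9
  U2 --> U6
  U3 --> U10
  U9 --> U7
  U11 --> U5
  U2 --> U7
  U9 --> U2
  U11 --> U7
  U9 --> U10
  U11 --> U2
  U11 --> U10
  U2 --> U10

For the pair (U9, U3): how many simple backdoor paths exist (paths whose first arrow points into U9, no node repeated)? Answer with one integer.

A backdoor path from U9 to U3 is any simple undirected path whose first edge points into U9 (i.e. leaves U9 via a parent).
Parents of U9: {U11}.
Enumerating:
  P1: U9 <- U11 -> U2 -> U10 <- U3
  P2: U9 <- U11 -> U7 <- U2 -> U10 <- U3
  P3: U9 <- U11 -> U10 <- U3
That exhausts the simple backdoor paths. Count: 3.

3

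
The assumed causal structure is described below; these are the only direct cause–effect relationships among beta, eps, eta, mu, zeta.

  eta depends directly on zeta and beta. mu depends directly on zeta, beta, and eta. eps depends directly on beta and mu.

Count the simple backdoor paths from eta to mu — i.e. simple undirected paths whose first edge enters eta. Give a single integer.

A backdoor path from eta to mu is any simple undirected path whose first edge points into eta (i.e. leaves eta via a parent).
Parents of eta: {beta, zeta}.
Enumerating:
  P1: eta <- zeta -> mu
  P2: eta <- beta -> mu
  P3: eta <- beta -> eps <- mu
That exhausts the simple backdoor paths. Count: 3.

3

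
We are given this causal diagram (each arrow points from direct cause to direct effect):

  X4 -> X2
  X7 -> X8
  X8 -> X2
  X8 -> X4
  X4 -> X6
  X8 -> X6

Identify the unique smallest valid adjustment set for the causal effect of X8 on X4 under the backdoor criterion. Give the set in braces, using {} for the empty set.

{}

Variables eligible for adjustment (non-descendants of X8, excluding X8 and X4): {X7}.
Backdoor paths from X8 to X4:
  (none)
With no backdoor paths the empty set already satisfies the criterion, and it is trivially minimal.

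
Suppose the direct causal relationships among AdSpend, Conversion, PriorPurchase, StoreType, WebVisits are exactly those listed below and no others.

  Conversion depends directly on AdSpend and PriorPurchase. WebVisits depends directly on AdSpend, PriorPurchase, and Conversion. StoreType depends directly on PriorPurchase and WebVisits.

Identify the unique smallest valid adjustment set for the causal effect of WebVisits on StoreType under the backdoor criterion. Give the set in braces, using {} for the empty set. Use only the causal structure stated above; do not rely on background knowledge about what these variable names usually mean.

{PriorPurchase}

Variables eligible for adjustment (non-descendants of WebVisits, excluding WebVisits and StoreType): {AdSpend, Conversion, PriorPurchase}.
Backdoor paths from WebVisits to StoreType:
  P1: WebVisits <- PriorPurchase -> StoreType
  P2: WebVisits <- AdSpend -> Conversion <- PriorPurchase -> StoreType
  P3: WebVisits <- Conversion <- PriorPurchase -> StoreType
The empty set is not sufficient: P1 (WebVisits <- PriorPurchase -> StoreType) has no collider blocking it and no conditioned non-collider, so it is open.
Try {PriorPurchase}:
  P1: blocked at fork node PriorPurchase ∈ conditioning set.
  P2: blocked at collider Conversion (neither it nor any descendant is in the conditioning set).
  P3: blocked at fork node PriorPurchase ∈ conditioning set.
{PriorPurchase} contains no descendant of WebVisits and blocks every backdoor path.
No other singleton works — e.g. {AdSpend} leaves P1 open — so {PriorPurchase} is the unique smallest valid adjustment set.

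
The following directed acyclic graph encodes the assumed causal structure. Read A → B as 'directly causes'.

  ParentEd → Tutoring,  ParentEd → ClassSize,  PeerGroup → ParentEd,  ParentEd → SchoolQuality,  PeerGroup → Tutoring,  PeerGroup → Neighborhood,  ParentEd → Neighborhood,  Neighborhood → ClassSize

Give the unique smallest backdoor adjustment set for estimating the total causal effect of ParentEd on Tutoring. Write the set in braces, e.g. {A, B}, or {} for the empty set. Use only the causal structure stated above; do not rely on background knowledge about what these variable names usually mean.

Variables eligible for adjustment (non-descendants of ParentEd, excluding ParentEd and Tutoring): {PeerGroup}.
Backdoor paths from ParentEd to Tutoring:
  P1: ParentEd <- PeerGroup -> Tutoring
The empty set is not sufficient: P1 (ParentEd <- PeerGroup -> Tutoring) has no collider blocking it and no conditioned non-collider, so it is open.
Try {PeerGroup}:
  P1: blocked at fork node PeerGroup ∈ conditioning set.
{PeerGroup} contains no descendant of ParentEd and blocks every backdoor path.
{PeerGroup} is the unique smallest valid adjustment set.

{PeerGroup}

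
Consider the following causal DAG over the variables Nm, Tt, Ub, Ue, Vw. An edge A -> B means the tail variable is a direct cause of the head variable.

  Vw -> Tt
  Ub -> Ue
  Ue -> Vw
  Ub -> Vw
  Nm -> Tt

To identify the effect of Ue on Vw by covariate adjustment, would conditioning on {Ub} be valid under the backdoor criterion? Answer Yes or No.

Yes

Backdoor paths from Ue to Vw (paths whose first edge points into Ue):
  P1: Ue <- Ub -> Vw
Condition 1 (no descendant of Ue in the set): holds — descendants of Ue are {Tt, Vw}; none are in {Ub}.
Condition 2 (every backdoor path blocked by {Ub}):
  P1: blocked at fork node Ub ∈ conditioning set.
{Ub} satisfies the backdoor criterion.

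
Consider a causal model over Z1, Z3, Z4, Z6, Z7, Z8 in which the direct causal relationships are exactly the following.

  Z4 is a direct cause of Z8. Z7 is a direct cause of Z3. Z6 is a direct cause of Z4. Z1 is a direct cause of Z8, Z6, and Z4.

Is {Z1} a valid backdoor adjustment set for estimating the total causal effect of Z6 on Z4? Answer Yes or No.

Yes

Backdoor paths from Z6 to Z4 (paths whose first edge points into Z6):
  P1: Z6 <- Z1 -> Z4
  P2: Z6 <- Z1 -> Z8 <- Z4
Condition 1 (no descendant of Z6 in the set): holds — descendants of Z6 are {Z4, Z8}; none are in {Z1}.
Condition 2 (every backdoor path blocked by {Z1}):
  P1: blocked at fork node Z1 ∈ conditioning set.
  P2: blocked at fork node Z1 ∈ conditioning set.
{Z1} satisfies the backdoor criterion.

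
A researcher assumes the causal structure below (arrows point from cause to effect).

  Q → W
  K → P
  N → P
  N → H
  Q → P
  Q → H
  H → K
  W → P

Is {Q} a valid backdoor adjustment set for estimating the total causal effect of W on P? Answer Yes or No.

Backdoor paths from W to P (paths whose first edge points into W):
  P1: W <- Q -> H <- N -> P
  P2: W <- Q -> H -> K -> P
  P3: W <- Q -> P
Condition 1 (no descendant of W in the set): holds — descendants of W are {P}; none are in {Q}.
Condition 2 (every backdoor path blocked by {Q}):
  P1: blocked at fork node Q ∈ conditioning set.
  P2: blocked at fork node Q ∈ conditioning set.
  P3: blocked at fork node Q ∈ conditioning set.
{Q} satisfies the backdoor criterion.

Yes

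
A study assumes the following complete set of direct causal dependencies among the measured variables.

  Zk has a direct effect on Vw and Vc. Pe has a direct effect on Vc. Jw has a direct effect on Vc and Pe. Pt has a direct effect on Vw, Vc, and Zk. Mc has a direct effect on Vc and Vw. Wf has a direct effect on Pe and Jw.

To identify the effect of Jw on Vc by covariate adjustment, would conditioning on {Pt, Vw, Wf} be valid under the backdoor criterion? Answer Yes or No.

Backdoor paths from Jw to Vc (paths whose first edge points into Jw):
  P1: Jw <- Wf -> Pe -> Vc
Condition 1 (no descendant of Jw in the set): holds — descendants of Jw are {Pe, Vc}; none are in {Pt, Vw, Wf}.
Condition 2 (every backdoor path blocked by {Pt, Vw, Wf}):
  P1: blocked at fork node Wf ∈ conditioning set.
{Pt, Vw, Wf} satisfies the backdoor criterion.

Yes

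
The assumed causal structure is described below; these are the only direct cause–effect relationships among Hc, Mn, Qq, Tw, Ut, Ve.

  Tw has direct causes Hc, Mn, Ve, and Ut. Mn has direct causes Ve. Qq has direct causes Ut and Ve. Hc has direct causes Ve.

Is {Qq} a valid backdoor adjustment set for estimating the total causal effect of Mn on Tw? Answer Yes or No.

Backdoor paths from Mn to Tw (paths whose first edge points into Mn):
  P1: Mn <- Ve -> Hc -> Tw
  P2: Mn <- Ve -> Tw
  P3: Mn <- Ve -> Qq <- Ut -> Tw
Condition 1 (no descendant of Mn in the set): holds — descendants of Mn are {Tw}; none are in {Qq}.
Condition 2 (every backdoor path blocked by {Qq}):
  P1: open — no interior node is in the conditioning set.
  P2: open — no interior node is in the conditioning set.
  P3: open — collider(s) Qq are conditioned on (or have a conditioned descendant) and no non-collider on the path is in the set.
{Qq} does not satisfy the backdoor criterion.

No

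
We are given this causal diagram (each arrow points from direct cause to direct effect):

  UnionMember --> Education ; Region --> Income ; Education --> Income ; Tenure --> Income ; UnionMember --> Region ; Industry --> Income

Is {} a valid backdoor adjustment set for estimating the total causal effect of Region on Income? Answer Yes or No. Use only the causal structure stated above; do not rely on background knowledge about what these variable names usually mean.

Backdoor paths from Region to Income (paths whose first edge points into Region):
  P1: Region <- UnionMember -> Education -> Income
Condition 1 (no descendant of Region in the set): holds — descendants of Region are {Income}; none are in {}.
Condition 2 (every backdoor path blocked by {}):
  P1: open — no interior node is in the conditioning set.
{} does not satisfy the backdoor criterion.

No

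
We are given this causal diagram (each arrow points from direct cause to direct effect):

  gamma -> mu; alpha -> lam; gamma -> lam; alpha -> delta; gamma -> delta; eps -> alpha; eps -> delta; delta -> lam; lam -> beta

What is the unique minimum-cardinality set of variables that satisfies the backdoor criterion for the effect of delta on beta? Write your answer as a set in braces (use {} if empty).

Variables eligible for adjustment (non-descendants of delta, excluding delta and beta): {alpha, eps, gamma, mu}.
Backdoor paths from delta to beta:
  P1: delta <- gamma -> lam -> beta
  P2: delta <- eps -> alpha -> lam -> beta
  P3: delta <- alpha -> lam -> beta
The empty set is not sufficient: P1 (delta <- gamma -> lam -> beta) has no collider blocking it and no conditioned non-collider, so it is open.
Try {alpha, gamma}:
  P1: blocked at fork node gamma ∈ conditioning set.
  P2: blocked at chain node alpha ∈ conditioning set.
  P3: blocked at fork node alpha ∈ conditioning set.
{alpha, gamma} contains no descendant of delta and blocks every backdoor path.
Every element of {alpha, gamma} is needed (dropping alpha leaves P2 open; dropping gamma leaves P1 open), so no proper subset is valid.
Among all size-2 subsets of the eligible variables, only {alpha, gamma} blocks every backdoor path, so it is the unique smallest valid adjustment set.

{alpha, gamma}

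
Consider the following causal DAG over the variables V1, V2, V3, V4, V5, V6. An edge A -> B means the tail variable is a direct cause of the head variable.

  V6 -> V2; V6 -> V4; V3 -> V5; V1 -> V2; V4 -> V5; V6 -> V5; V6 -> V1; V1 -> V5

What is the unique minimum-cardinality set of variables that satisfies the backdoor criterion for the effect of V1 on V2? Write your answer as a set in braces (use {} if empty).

Variables eligible for adjustment (non-descendants of V1, excluding V1 and V2): {V3, V4, V6}.
Backdoor paths from V1 to V2:
  P1: V1 <- V6 -> V2
The empty set is not sufficient: P1 (V1 <- V6 -> V2) has no collider blocking it and no conditioned non-collider, so it is open.
Try {V6}:
  P1: blocked at fork node V6 ∈ conditioning set.
{V6} contains no descendant of V1 and blocks every backdoor path.
No other singleton works — e.g. {V3} leaves P1 open — so {V6} is the unique smallest valid adjustment set.

{V6}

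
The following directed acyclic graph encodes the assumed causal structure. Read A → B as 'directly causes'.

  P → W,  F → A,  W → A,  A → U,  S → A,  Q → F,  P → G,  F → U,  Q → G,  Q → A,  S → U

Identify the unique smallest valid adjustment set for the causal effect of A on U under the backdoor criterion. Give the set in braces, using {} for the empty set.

{F, S}

Variables eligible for adjustment (non-descendants of A, excluding A and U): {F, G, P, Q, S, W}.
Backdoor paths from A to U:
  P1: A <- S -> U
  P2: A <- W <- P -> G <- Q -> F -> U
  P3: A <- Q -> F -> U
  P4: A <- F -> U
The empty set is not sufficient: P1 (A <- S -> U) has no collider blocking it and no conditioned non-collider, so it is open.
Try {F, S}:
  P1: blocked at fork node S ∈ conditioning set.
  P2: blocked at collider G (neither it nor any descendant is in the conditioning set).
  P3: blocked at chain node F ∈ conditioning set.
  P4: blocked at fork node F ∈ conditioning set.
{F, S} contains no descendant of A and blocks every backdoor path.
Every element of {F, S} is needed (dropping F leaves P3 open; dropping S leaves P1 open), so no proper subset is valid.
Among all size-2 subsets of the eligible variables, only {F, S} blocks every backdoor path, so it is the unique smallest valid adjustment set.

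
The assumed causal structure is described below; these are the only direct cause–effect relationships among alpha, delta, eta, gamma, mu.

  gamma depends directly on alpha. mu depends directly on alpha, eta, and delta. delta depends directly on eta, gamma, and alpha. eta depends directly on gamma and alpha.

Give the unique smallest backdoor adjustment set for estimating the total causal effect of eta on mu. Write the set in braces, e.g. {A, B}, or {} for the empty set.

{alpha, gamma}

Variables eligible for adjustment (non-descendants of eta, excluding eta and mu): {alpha, gamma}.
Backdoor paths from eta to mu:
  P1: eta <- alpha -> gamma -> delta -> mu
  P2: eta <- alpha -> delta -> mu
  P3: eta <- alpha -> mu
  P4: eta <- gamma <- alpha -> delta -> mu
  P5: eta <- gamma <- alpha -> mu
  P6: eta <- gamma -> delta <- alpha -> mu
  P7: eta <- gamma -> delta -> mu
The empty set is not sufficient: P1 (eta <- alpha -> gamma -> delta -> mu) has no collider blocking it and no conditioned non-collider, so it is open.
Try {alpha, gamma}:
  P1: blocked at fork node alpha ∈ conditioning set.
  P2: blocked at fork node alpha ∈ conditioning set.
  P3: blocked at fork node alpha ∈ conditioning set.
  P4: blocked at chain node gamma ∈ conditioning set.
  P5: blocked at chain node gamma ∈ conditioning set.
  P6: blocked at fork node gamma ∈ conditioning set.
  P7: blocked at fork node gamma ∈ conditioning set.
{alpha, gamma} contains no descendant of eta and blocks every backdoor path.
Every element of {alpha, gamma} is needed (dropping alpha leaves P2 open; dropping gamma leaves P7 open), so no proper subset is valid.
Among all size-2 subsets of the eligible variables, only {alpha, gamma} blocks every backdoor path, so it is the unique smallest valid adjustment set.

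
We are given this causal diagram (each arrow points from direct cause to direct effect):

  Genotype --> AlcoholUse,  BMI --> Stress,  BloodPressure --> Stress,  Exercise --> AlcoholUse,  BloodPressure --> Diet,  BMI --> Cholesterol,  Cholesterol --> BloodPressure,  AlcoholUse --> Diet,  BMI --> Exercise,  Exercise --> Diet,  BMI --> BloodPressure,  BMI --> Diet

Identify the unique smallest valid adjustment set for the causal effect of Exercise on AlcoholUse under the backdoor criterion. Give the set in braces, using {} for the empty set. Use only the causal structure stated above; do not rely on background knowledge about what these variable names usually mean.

Variables eligible for adjustment (non-descendants of Exercise, excluding Exercise and AlcoholUse): {BMI, BloodPressure, Cholesterol, Genotype, Stress}.
Backdoor paths from Exercise to AlcoholUse:
  P1: Exercise <- BMI -> Cholesterol -> BloodPressure -> Diet <- AlcoholUse
  P2: Exercise <- BMI -> BloodPressure -> Diet <- AlcoholUse
  P3: Exercise <- BMI -> Diet <- AlcoholUse
  P4: Exercise <- BMI -> Stress <- BloodPressure -> Diet <- AlcoholUse
Each backdoor path contains an unconditioned collider, so every path is already blocked with the empty conditioning set:
  P1: blocked at collider Diet (neither it nor any descendant is in the conditioning set).
  P2: blocked at collider Diet (neither it nor any descendant is in the conditioning set).
  P3: blocked at collider Diet (neither it nor any descendant is in the conditioning set).
  P4: blocked at collider Stress (neither it nor any descendant is in the conditioning set).
The empty set is therefore the unique smallest valid set.

{}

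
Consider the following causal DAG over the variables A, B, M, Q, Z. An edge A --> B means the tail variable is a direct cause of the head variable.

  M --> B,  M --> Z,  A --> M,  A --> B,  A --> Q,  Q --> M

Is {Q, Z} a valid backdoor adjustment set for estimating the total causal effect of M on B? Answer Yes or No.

Backdoor paths from M to B (paths whose first edge points into M):
  P1: M <- A -> B
  P2: M <- Q <- A -> B
Condition 1 (no descendant of M in the set): FAILS — Z is a descendant of M.
Condition 2 (every backdoor path blocked by {Q, Z}):
  P1: open — no interior node is in the conditioning set.
  P2: blocked at chain node Q ∈ conditioning set.
{Q, Z} does not satisfy the backdoor criterion.

No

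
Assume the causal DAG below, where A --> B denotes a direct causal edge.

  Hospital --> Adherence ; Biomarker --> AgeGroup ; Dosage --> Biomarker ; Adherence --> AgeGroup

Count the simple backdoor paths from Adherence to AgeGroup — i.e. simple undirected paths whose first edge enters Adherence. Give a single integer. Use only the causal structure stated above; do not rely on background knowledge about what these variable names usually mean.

A backdoor path from Adherence to AgeGroup is any simple undirected path whose first edge points into Adherence (i.e. leaves Adherence via a parent).
Parents of Adherence: {Hospital}.
No simple path from any parent of Adherence reaches AgeGroup without revisiting Adherence, so there are no backdoor paths.

0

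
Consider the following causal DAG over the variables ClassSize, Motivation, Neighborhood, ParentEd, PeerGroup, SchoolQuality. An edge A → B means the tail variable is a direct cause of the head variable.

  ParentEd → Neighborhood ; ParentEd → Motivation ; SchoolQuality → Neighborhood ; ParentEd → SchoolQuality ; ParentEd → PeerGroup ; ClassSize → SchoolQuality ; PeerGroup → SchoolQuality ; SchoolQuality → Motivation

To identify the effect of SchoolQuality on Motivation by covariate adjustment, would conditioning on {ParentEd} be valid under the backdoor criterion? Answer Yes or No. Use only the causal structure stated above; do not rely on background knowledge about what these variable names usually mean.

Yes

Backdoor paths from SchoolQuality to Motivation (paths whose first edge points into SchoolQuality):
  P1: SchoolQuality <- ParentEd -> Motivation
  P2: SchoolQuality <- PeerGroup <- ParentEd -> Motivation
Condition 1 (no descendant of SchoolQuality in the set): holds — descendants of SchoolQuality are {Motivation, Neighborhood}; none are in {ParentEd}.
Condition 2 (every backdoor path blocked by {ParentEd}):
  P1: blocked at fork node ParentEd ∈ conditioning set.
  P2: blocked at fork node ParentEd ∈ conditioning set.
{ParentEd} satisfies the backdoor criterion.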